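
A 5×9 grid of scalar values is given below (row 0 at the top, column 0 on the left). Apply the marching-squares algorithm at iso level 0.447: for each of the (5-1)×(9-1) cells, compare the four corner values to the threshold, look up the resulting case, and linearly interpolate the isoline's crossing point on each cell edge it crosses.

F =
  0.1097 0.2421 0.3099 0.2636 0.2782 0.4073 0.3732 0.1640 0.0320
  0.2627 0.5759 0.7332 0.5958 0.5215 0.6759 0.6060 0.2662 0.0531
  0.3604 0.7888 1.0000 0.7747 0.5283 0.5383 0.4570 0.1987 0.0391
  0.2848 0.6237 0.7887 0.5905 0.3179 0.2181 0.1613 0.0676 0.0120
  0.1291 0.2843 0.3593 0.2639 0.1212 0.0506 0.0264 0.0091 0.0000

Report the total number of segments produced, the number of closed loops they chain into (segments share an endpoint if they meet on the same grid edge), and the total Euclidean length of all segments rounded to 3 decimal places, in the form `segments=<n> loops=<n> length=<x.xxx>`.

segments=18 loops=1 length=16.204

cell (0,0): code 0100 → (0.614,1.000)–(1.000,0.588)
cell (0,1): code 1100 → (0.324,2.000)–(0.614,1.000)
cell (0,2): code 1100 → (0.552,3.000)–(0.324,2.000)
cell (0,3): code 1100 → (0.694,4.000)–(0.552,3.000)
cell (0,4): code 1100 → (0.148,5.000)–(0.694,4.000)
cell (0,5): code 1100 → (0.317,6.000)–(0.148,5.000)
cell (0,6): code 1000 → (1.000,6.468)–(0.317,6.000)
cell (1,0): code 0110 → (1.000,0.588)–(2.000,0.202)
cell (1,6): code 1001 → (2.000,6.039)–(1.000,6.468)
cell (2,0): code 0110 → (2.000,0.202)–(3.000,0.479)
cell (2,3): code 1011 → (3.000,3.526)–(2.386,4.000)
cell (2,4): code 0011 → (2.386,4.000)–(2.285,5.000)
cell (2,5): code 0011 → (2.285,5.000)–(2.034,6.000)
cell (2,6): code 0001 → (2.034,6.000)–(2.000,6.039)
cell (3,0): code 0010 → (3.000,0.479)–(3.521,1.000)
cell (3,1): code 0011 → (3.521,1.000)–(3.796,2.000)
cell (3,2): code 0011 → (3.796,2.000)–(3.439,3.000)
cell (3,3): code 0001 → (3.439,3.000)–(3.000,3.526)
total: 18 segments, chained into 1 closed loop(s), length Σ = 16.204441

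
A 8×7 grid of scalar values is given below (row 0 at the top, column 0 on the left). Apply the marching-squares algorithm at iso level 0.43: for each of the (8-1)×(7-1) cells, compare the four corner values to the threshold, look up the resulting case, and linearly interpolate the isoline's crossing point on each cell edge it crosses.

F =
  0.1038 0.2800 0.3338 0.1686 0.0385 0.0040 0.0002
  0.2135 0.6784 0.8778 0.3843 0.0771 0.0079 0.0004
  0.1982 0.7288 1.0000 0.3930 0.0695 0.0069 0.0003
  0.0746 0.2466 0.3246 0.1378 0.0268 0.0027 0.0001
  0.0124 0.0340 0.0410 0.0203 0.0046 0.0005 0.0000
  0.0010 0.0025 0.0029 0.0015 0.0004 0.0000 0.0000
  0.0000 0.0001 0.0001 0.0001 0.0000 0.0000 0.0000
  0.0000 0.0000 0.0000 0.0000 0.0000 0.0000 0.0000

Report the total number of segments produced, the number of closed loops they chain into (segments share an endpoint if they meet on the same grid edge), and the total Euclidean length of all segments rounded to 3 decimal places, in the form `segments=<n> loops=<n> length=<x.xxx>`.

segments=8 loops=1 length=8.192

cell (0,0): code 0100 → (0.377,1.000)–(1.000,0.466)
cell (0,1): code 1100 → (0.177,2.000)–(0.377,1.000)
cell (0,2): code 1000 → (1.000,2.907)–(0.177,2.000)
cell (1,0): code 0110 → (1.000,0.466)–(2.000,0.437)
cell (1,2): code 1001 → (2.000,2.939)–(1.000,2.907)
cell (2,0): code 0010 → (2.000,0.437)–(2.620,1.000)
cell (2,1): code 0011 → (2.620,1.000)–(2.844,2.000)
cell (2,2): code 0001 → (2.844,2.000)–(2.000,2.939)
total: 8 segments, chained into 1 closed loop(s), length Σ = 8.191624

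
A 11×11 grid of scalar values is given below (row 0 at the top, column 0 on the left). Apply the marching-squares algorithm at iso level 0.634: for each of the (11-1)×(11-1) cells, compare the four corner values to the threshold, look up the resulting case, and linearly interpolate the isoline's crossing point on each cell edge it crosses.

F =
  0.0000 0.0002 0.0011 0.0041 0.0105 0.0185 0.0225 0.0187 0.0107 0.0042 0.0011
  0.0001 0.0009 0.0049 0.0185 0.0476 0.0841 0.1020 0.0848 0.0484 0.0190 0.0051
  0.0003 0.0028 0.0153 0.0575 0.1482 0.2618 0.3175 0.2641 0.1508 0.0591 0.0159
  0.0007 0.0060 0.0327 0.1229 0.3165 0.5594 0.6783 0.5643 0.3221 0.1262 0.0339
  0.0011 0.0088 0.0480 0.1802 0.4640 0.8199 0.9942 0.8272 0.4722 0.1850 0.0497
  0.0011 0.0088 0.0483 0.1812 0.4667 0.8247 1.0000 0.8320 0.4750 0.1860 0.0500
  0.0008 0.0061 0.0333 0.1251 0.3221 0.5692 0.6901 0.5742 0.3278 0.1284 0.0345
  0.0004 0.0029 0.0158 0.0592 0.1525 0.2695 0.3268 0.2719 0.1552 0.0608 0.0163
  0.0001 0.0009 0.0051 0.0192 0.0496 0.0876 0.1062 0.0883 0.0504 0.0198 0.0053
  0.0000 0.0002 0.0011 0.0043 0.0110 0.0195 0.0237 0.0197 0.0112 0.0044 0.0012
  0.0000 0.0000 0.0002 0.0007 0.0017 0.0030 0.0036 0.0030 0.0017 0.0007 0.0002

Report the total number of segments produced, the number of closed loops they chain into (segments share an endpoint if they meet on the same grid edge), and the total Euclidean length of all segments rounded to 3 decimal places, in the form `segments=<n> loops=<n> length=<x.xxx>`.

cell (2,5): code 0100 → (2.877,6.000)–(3.000,5.627)
cell (2,6): code 1000 → (3.000,6.389)–(2.877,6.000)
cell (3,4): code 0100 → (3.286,5.000)–(4.000,4.478)
cell (3,5): code 1110 → (3.000,5.627)–(3.286,5.000)
cell (3,6): code 1101 → (3.265,7.000)–(3.000,6.389)
cell (3,7): code 1000 → (4.000,7.544)–(3.265,7.000)
cell (4,4): code 0110 → (4.000,4.478)–(5.000,4.467)
cell (4,7): code 1001 → (5.000,7.555)–(4.000,7.544)
cell (5,4): code 0010 → (5.000,4.467)–(5.746,5.000)
cell (5,5): code 0111 → (5.746,5.000)–(6.000,5.536)
cell (5,6): code 1011 → (6.000,6.484)–(5.768,7.000)
cell (5,7): code 0001 → (5.768,7.000)–(5.000,7.555)
cell (6,5): code 0010 → (6.000,5.536)–(6.154,6.000)
cell (6,6): code 0001 → (6.154,6.000)–(6.000,6.484)
total: 14 segments, chained into 1 closed loop(s), length Σ = 9.974948

segments=14 loops=1 length=9.975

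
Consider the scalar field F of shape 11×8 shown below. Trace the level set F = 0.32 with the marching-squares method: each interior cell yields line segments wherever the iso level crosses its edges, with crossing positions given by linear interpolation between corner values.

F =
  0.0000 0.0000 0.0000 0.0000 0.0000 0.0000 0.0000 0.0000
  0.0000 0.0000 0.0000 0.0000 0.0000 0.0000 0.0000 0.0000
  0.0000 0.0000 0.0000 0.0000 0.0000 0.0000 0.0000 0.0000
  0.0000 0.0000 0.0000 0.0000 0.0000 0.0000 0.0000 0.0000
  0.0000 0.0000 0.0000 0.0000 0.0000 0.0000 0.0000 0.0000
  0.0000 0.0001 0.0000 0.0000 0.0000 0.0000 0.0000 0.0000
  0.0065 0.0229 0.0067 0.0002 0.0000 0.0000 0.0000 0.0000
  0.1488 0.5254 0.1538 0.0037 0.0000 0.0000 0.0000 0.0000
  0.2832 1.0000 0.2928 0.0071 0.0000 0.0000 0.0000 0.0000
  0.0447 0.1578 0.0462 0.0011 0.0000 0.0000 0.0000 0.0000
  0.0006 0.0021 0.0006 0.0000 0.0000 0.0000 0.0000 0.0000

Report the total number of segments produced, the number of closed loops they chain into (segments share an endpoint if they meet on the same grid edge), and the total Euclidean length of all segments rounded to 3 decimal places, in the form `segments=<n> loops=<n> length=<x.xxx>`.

cell (6,0): code 0100 → (6.591,1.000)–(7.000,0.455)
cell (6,1): code 1000 → (7.000,1.553)–(6.591,1.000)
cell (7,0): code 0110 → (7.000,0.455)–(8.000,0.051)
cell (7,1): code 1001 → (8.000,1.962)–(7.000,1.553)
cell (8,0): code 0010 → (8.000,0.051)–(8.807,1.000)
cell (8,1): code 0001 → (8.807,1.000)–(8.000,1.962)
total: 6 segments, chained into 1 closed loop(s), length Σ = 6.028933

segments=6 loops=1 length=6.029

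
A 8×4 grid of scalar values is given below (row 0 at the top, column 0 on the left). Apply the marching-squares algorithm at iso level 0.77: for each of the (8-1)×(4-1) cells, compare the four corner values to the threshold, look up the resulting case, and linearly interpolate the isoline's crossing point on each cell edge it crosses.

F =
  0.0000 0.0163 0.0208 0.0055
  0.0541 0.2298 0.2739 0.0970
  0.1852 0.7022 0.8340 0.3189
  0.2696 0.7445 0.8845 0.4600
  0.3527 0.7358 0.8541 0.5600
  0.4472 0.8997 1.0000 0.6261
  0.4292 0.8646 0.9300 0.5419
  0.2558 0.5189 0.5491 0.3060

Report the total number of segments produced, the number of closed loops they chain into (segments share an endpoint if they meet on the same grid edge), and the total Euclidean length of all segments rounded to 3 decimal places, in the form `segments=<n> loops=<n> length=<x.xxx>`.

cell (1,1): code 0100 → (1.886,2.000)–(2.000,1.514)
cell (1,2): code 1000 → (2.000,2.124)–(1.886,2.000)
cell (2,1): code 0110 → (2.000,1.514)–(3.000,1.182)
cell (2,2): code 1001 → (3.000,2.270)–(2.000,2.124)
cell (3,1): code 0110 → (3.000,1.182)–(4.000,1.289)
cell (3,2): code 1001 → (4.000,2.286)–(3.000,2.270)
cell (4,0): code 0100 → (4.209,1.000)–(5.000,0.713)
cell (4,1): code 1110 → (4.000,1.289)–(4.209,1.000)
cell (4,2): code 1001 → (5.000,2.615)–(4.000,2.286)
cell (5,0): code 0110 → (5.000,0.713)–(6.000,0.783)
cell (5,2): code 1001 → (6.000,2.412)–(5.000,2.615)
cell (6,0): code 0010 → (6.000,0.783)–(6.274,1.000)
cell (6,1): code 0011 → (6.274,1.000)–(6.420,2.000)
cell (6,2): code 0001 → (6.420,2.000)–(6.000,2.412)
total: 14 segments, chained into 1 closed loop(s), length Σ = 10.960152

segments=14 loops=1 length=10.960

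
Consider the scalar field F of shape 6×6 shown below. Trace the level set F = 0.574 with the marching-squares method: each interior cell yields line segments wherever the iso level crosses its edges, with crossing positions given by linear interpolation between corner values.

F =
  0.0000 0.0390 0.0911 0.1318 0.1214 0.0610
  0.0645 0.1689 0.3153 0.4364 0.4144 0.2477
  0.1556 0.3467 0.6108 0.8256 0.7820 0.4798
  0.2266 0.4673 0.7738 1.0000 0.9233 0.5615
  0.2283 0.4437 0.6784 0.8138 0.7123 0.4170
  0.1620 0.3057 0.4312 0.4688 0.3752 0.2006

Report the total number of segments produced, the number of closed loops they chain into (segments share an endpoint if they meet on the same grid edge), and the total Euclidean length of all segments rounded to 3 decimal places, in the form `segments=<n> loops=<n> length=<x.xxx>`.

cell (1,1): code 0100 → (1.875,2.000)–(2.000,1.861)
cell (1,2): code 1100 → (1.354,3.000)–(1.875,2.000)
cell (1,3): code 1100 → (1.434,4.000)–(1.354,3.000)
cell (1,4): code 1000 → (2.000,4.688)–(1.434,4.000)
cell (2,1): code 0110 → (2.000,1.861)–(3.000,1.348)
cell (2,4): code 1001 → (3.000,4.965)–(2.000,4.688)
cell (3,1): code 0110 → (3.000,1.348)–(4.000,1.555)
cell (3,4): code 1001 → (4.000,4.468)–(3.000,4.965)
cell (4,1): code 0010 → (4.000,1.555)–(4.422,2.000)
cell (4,2): code 0011 → (4.422,2.000)–(4.695,3.000)
cell (4,3): code 0011 → (4.695,3.000)–(4.410,4.000)
cell (4,4): code 0001 → (4.410,4.000)–(4.000,4.468)
total: 12 segments, chained into 1 closed loop(s), length Σ = 10.820789

segments=12 loops=1 length=10.821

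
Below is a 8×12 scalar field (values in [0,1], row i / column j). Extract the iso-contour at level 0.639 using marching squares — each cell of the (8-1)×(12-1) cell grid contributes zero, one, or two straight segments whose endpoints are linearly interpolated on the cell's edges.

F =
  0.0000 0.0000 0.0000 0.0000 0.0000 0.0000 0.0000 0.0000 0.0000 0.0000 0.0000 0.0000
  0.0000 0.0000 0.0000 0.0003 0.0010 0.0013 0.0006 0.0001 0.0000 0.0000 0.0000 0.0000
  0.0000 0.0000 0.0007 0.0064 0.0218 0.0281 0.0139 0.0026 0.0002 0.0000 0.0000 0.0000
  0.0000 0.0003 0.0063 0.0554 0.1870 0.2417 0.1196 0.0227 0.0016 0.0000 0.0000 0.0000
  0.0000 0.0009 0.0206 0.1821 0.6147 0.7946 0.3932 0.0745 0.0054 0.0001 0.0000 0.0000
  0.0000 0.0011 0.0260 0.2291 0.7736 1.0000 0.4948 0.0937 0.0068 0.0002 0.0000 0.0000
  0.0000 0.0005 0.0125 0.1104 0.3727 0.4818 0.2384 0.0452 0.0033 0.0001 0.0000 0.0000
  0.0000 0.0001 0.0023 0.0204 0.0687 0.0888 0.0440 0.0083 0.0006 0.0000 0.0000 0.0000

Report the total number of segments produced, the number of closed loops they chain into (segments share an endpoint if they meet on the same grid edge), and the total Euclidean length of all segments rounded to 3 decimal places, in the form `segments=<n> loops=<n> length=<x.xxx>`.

segments=8 loops=1 length=6.005

cell (3,4): code 0100 → (3.719,5.000)–(4.000,4.135)
cell (3,5): code 1000 → (4.000,5.388)–(3.719,5.000)
cell (4,3): code 0100 → (4.153,4.000)–(5.000,3.753)
cell (4,4): code 1110 → (4.000,4.135)–(4.153,4.000)
cell (4,5): code 1001 → (5.000,5.715)–(4.000,5.388)
cell (5,3): code 0010 → (5.000,3.753)–(5.336,4.000)
cell (5,4): code 0011 → (5.336,4.000)–(5.697,5.000)
cell (5,5): code 0001 → (5.697,5.000)–(5.000,5.715)
total: 8 segments, chained into 1 closed loop(s), length Σ = 6.005134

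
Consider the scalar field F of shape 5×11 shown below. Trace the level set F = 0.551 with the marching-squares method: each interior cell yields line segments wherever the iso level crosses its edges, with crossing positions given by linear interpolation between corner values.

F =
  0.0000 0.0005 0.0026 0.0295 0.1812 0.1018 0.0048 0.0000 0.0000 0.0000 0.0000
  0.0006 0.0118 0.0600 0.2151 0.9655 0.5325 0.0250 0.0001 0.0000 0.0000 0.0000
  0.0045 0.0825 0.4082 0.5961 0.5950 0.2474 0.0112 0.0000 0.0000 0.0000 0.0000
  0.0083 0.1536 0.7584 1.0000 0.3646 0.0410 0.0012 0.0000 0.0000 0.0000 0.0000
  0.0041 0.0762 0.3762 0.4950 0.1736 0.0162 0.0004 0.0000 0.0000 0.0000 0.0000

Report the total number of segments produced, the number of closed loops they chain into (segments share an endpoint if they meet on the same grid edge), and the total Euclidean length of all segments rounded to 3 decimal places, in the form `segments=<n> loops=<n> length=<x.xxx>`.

segments=12 loops=1 length=9.887

cell (0,3): code 0100 → (0.472,4.000)–(1.000,3.448)
cell (0,4): code 1000 → (1.000,4.957)–(0.472,4.000)
cell (1,2): code 0100 → (1.882,3.000)–(2.000,2.760)
cell (1,3): code 1110 → (1.000,3.448)–(1.882,3.000)
cell (1,4): code 1001 → (2.000,4.127)–(1.000,4.957)
cell (2,1): code 0100 → (2.408,2.000)–(3.000,1.657)
cell (2,2): code 1110 → (2.000,2.760)–(2.408,2.000)
cell (2,3): code 1011 → (3.000,3.707)–(2.191,4.000)
cell (2,4): code 0001 → (2.191,4.000)–(2.000,4.127)
cell (3,1): code 0010 → (3.000,1.657)–(3.543,2.000)
cell (3,2): code 0011 → (3.543,2.000)–(3.889,3.000)
cell (3,3): code 0001 → (3.889,3.000)–(3.000,3.707)
total: 12 segments, chained into 1 closed loop(s), length Σ = 9.886805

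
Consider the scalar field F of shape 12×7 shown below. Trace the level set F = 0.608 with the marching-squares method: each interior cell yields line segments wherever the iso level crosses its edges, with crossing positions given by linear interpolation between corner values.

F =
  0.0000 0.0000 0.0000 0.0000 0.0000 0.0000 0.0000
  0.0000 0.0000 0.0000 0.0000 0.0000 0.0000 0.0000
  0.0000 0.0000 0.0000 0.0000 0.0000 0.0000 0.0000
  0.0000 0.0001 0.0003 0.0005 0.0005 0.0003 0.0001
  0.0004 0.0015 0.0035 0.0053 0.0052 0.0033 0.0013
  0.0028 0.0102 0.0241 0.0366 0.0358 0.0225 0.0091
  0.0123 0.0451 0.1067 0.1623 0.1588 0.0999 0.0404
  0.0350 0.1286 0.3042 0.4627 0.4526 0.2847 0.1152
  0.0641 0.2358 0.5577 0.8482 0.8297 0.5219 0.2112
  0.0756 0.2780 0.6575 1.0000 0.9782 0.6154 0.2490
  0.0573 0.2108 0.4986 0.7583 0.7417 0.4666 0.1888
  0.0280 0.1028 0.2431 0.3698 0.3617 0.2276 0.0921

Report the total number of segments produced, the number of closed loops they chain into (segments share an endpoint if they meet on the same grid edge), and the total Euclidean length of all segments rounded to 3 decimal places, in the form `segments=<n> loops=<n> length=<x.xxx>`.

cell (7,2): code 0100 → (7.377,3.000)–(8.000,2.173)
cell (7,3): code 1100 → (7.412,4.000)–(7.377,3.000)
cell (7,4): code 1000 → (8.000,4.720)–(7.412,4.000)
cell (8,1): code 0100 → (8.504,2.000)–(9.000,1.870)
cell (8,2): code 1110 → (8.000,2.173)–(8.504,2.000)
cell (8,4): code 1101 → (8.921,5.000)–(8.000,4.720)
cell (8,5): code 1000 → (9.000,5.020)–(8.921,5.000)
cell (9,1): code 0010 → (9.000,1.870)–(9.312,2.000)
cell (9,2): code 0111 → (9.312,2.000)–(10.000,2.421)
cell (9,4): code 1011 → (10.000,4.486)–(9.050,5.000)
cell (9,5): code 0001 → (9.050,5.000)–(9.000,5.020)
cell (10,2): code 0010 → (10.000,2.421)–(10.387,3.000)
cell (10,3): code 0011 → (10.387,3.000)–(10.352,4.000)
cell (10,4): code 0001 → (10.352,4.000)–(10.000,4.486)
total: 14 segments, chained into 1 closed loop(s), length Σ = 9.631217

segments=14 loops=1 length=9.631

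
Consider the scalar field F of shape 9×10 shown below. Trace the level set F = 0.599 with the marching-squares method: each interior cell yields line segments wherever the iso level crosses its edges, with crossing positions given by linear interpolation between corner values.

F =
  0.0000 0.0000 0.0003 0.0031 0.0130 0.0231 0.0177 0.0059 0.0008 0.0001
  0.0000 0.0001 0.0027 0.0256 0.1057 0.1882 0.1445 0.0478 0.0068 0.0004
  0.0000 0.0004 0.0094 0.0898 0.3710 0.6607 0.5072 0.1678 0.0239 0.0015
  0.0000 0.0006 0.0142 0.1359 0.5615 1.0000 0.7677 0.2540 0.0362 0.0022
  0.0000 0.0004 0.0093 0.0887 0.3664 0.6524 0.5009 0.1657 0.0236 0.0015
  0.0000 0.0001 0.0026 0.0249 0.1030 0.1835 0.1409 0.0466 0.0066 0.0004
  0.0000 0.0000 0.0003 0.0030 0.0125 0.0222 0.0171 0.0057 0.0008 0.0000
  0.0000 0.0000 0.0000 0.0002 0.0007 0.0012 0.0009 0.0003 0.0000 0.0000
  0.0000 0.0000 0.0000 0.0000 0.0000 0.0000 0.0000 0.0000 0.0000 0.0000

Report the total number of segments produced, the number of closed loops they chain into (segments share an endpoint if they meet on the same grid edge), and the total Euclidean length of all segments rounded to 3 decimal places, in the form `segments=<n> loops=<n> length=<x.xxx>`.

segments=10 loops=1 length=6.597

cell (1,4): code 0100 → (1.869,5.000)–(2.000,4.787)
cell (1,5): code 1000 → (2.000,5.402)–(1.869,5.000)
cell (2,4): code 0110 → (2.000,4.787)–(3.000,4.086)
cell (2,5): code 1101 → (2.352,6.000)–(2.000,5.402)
cell (2,6): code 1000 → (3.000,6.328)–(2.352,6.000)
cell (3,4): code 0110 → (3.000,4.086)–(4.000,4.813)
cell (3,5): code 1011 → (4.000,5.352)–(3.632,6.000)
cell (3,6): code 0001 → (3.632,6.000)–(3.000,6.328)
cell (4,4): code 0010 → (4.000,4.813)–(4.114,5.000)
cell (4,5): code 0001 → (4.114,5.000)–(4.000,5.352)
total: 10 segments, chained into 1 closed loop(s), length Σ = 6.597284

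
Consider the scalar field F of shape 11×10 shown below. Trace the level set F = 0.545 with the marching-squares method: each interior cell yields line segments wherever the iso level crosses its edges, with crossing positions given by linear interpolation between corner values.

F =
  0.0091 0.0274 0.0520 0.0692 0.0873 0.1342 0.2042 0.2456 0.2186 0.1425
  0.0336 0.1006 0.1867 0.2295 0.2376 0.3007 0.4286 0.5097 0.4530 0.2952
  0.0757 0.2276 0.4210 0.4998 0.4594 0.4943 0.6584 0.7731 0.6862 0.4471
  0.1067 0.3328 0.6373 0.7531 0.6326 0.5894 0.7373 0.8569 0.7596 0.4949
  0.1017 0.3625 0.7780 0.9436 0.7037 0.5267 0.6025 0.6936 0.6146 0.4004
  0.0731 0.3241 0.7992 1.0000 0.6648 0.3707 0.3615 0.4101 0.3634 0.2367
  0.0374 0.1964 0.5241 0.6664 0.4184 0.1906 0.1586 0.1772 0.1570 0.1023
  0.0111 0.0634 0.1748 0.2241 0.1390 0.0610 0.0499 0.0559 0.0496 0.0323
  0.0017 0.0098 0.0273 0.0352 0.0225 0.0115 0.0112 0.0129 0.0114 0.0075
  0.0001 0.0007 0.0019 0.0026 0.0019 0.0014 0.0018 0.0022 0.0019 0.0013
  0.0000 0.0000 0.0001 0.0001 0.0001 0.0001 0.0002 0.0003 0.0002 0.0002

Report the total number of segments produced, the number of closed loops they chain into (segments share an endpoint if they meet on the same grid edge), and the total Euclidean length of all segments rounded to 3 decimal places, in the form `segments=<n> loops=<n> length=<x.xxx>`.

cell (1,5): code 0100 → (1.507,6.000)–(2.000,5.309)
cell (1,6): code 1100 → (1.134,7.000)–(1.507,6.000)
cell (1,7): code 1100 → (1.395,8.000)–(1.134,7.000)
cell (1,8): code 1000 → (2.000,8.591)–(1.395,8.000)
cell (2,1): code 0100 → (2.573,2.000)–(3.000,1.697)
cell (2,2): code 1100 → (2.178,3.000)–(2.573,2.000)
cell (2,3): code 1100 → (2.494,4.000)–(2.178,3.000)
cell (2,4): code 1100 → (2.533,5.000)–(2.494,4.000)
cell (2,5): code 1110 → (2.000,5.309)–(2.533,5.000)
cell (2,8): code 1001 → (3.000,8.811)–(2.000,8.591)
cell (3,1): code 0110 → (3.000,1.697)–(4.000,1.439)
cell (3,4): code 1011 → (4.000,4.897)–(3.708,5.000)
cell (3,5): code 0111 → (3.708,5.000)–(4.000,5.241)
cell (3,8): code 1001 → (4.000,8.325)–(3.000,8.811)
cell (4,1): code 0110 → (4.000,1.439)–(5.000,1.465)
cell (4,4): code 1001 → (5.000,4.407)–(4.000,4.897)
cell (4,5): code 0010 → (4.000,5.241)–(4.239,6.000)
cell (4,6): code 0011 → (4.239,6.000)–(4.524,7.000)
cell (4,7): code 0011 → (4.524,7.000)–(4.277,8.000)
cell (4,8): code 0001 → (4.277,8.000)–(4.000,8.325)
cell (5,1): code 0010 → (5.000,1.465)–(5.924,2.000)
cell (5,2): code 0111 → (5.924,2.000)–(6.000,2.147)
cell (5,3): code 1011 → (6.000,3.490)–(5.486,4.000)
cell (5,4): code 0001 → (5.486,4.000)–(5.000,4.407)
cell (6,2): code 0010 → (6.000,2.147)–(6.274,3.000)
cell (6,3): code 0001 → (6.274,3.000)–(6.000,3.490)
total: 26 segments, chained into 1 closed loop(s), length Σ = 21.371362

segments=26 loops=1 length=21.371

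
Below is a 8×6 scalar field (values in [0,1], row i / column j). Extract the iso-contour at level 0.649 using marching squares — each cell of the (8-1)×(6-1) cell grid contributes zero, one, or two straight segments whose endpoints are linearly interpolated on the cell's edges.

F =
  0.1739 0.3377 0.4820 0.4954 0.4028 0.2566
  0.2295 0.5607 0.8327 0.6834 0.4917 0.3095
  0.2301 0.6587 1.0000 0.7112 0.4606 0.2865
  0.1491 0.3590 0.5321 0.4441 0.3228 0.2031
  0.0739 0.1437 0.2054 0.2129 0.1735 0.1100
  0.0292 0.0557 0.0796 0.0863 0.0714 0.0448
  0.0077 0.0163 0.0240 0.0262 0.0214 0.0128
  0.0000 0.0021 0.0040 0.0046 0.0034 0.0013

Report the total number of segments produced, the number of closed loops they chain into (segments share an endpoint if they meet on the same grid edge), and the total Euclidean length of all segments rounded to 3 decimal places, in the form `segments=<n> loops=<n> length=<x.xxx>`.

cell (0,1): code 0100 → (0.476,2.000)–(1.000,1.325)
cell (0,2): code 1100 → (0.817,3.000)–(0.476,2.000)
cell (0,3): code 1000 → (1.000,3.179)–(0.817,3.000)
cell (1,0): code 0100 → (1.901,1.000)–(2.000,0.977)
cell (1,1): code 1110 → (1.000,1.325)–(1.901,1.000)
cell (1,3): code 1001 → (2.000,3.248)–(1.000,3.179)
cell (2,0): code 0010 → (2.000,0.977)–(2.032,1.000)
cell (2,1): code 0011 → (2.032,1.000)–(2.750,2.000)
cell (2,2): code 0011 → (2.750,2.000)–(2.233,3.000)
cell (2,3): code 0001 → (2.233,3.000)–(2.000,3.248)
total: 10 segments, chained into 1 closed loop(s), length Σ = 6.965735

segments=10 loops=1 length=6.966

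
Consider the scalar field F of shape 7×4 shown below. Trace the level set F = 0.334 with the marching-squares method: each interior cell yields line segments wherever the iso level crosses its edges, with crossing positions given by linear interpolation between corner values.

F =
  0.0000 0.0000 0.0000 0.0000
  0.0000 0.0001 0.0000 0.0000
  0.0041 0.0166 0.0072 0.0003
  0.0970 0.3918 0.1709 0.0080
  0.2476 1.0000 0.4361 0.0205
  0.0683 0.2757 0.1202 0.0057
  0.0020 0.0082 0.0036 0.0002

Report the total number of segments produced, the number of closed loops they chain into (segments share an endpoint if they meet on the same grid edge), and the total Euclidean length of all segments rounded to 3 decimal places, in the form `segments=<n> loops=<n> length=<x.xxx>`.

cell (2,0): code 0100 → (2.846,1.000)–(3.000,0.804)
cell (2,1): code 1000 → (3.000,1.262)–(2.846,1.000)
cell (3,0): code 0110 → (3.000,0.804)–(4.000,0.115)
cell (3,1): code 1101 → (3.615,2.000)–(3.000,1.262)
cell (3,2): code 1000 → (4.000,2.246)–(3.615,2.000)
cell (4,0): code 0010 → (4.000,0.115)–(4.920,1.000)
cell (4,1): code 0011 → (4.920,1.000)–(4.323,2.000)
cell (4,2): code 0001 → (4.323,2.000)–(4.000,2.246)
total: 8 segments, chained into 1 closed loop(s), length Σ = 6.031645

segments=8 loops=1 length=6.032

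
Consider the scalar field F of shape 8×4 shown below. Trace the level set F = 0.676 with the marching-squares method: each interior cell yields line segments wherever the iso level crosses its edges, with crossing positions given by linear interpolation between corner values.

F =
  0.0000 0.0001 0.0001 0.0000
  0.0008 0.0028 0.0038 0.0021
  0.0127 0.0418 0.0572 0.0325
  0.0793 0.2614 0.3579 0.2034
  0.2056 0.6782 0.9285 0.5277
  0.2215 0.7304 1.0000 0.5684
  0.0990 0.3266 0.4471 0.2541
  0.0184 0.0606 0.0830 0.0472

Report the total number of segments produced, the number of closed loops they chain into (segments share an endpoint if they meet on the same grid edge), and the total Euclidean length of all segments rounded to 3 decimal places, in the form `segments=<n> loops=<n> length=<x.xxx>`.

cell (3,0): code 0100 → (3.995,1.000)–(4.000,0.995)
cell (3,1): code 1100 → (3.557,2.000)–(3.995,1.000)
cell (3,2): code 1000 → (4.000,2.630)–(3.557,2.000)
cell (4,0): code 0110 → (4.000,0.995)–(5.000,0.893)
cell (4,2): code 1001 → (5.000,2.751)–(4.000,2.630)
cell (5,0): code 0010 → (5.000,0.893)–(5.135,1.000)
cell (5,1): code 0011 → (5.135,1.000)–(5.586,2.000)
cell (5,2): code 0001 → (5.586,2.000)–(5.000,2.751)
total: 8 segments, chained into 1 closed loop(s), length Σ = 6.102220

segments=8 loops=1 length=6.102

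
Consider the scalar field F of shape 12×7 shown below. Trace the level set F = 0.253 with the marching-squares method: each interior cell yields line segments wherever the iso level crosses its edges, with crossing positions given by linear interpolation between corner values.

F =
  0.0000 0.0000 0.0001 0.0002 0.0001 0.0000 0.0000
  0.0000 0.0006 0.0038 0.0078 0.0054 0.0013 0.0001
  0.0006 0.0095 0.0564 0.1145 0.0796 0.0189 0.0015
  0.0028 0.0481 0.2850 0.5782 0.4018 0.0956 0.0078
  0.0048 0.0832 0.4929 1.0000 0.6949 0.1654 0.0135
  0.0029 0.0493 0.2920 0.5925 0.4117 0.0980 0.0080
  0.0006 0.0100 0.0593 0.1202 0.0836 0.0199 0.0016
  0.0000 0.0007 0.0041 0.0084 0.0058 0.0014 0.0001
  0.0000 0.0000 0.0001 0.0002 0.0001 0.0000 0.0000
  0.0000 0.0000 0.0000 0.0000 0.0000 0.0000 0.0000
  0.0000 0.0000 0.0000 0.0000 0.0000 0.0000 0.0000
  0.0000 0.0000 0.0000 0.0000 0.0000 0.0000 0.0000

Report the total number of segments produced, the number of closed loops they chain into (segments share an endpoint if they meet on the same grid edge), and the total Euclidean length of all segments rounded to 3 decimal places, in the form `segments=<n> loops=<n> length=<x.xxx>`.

segments=12 loops=1 length=10.436

cell (2,1): code 0100 → (2.860,2.000)–(3.000,1.865)
cell (2,2): code 1100 → (2.299,3.000)–(2.860,2.000)
cell (2,3): code 1100 → (2.538,4.000)–(2.299,3.000)
cell (2,4): code 1000 → (3.000,4.486)–(2.538,4.000)
cell (3,1): code 0110 → (3.000,1.865)–(4.000,1.414)
cell (3,4): code 1001 → (4.000,4.835)–(3.000,4.486)
cell (4,1): code 0110 → (4.000,1.414)–(5.000,1.839)
cell (4,4): code 1001 → (5.000,4.506)–(4.000,4.835)
cell (5,1): code 0010 → (5.000,1.839)–(5.168,2.000)
cell (5,2): code 0011 → (5.168,2.000)–(5.719,3.000)
cell (5,3): code 0011 → (5.719,3.000)–(5.484,4.000)
cell (5,4): code 0001 → (5.484,4.000)–(5.000,4.506)
total: 12 segments, chained into 1 closed loop(s), length Σ = 10.436161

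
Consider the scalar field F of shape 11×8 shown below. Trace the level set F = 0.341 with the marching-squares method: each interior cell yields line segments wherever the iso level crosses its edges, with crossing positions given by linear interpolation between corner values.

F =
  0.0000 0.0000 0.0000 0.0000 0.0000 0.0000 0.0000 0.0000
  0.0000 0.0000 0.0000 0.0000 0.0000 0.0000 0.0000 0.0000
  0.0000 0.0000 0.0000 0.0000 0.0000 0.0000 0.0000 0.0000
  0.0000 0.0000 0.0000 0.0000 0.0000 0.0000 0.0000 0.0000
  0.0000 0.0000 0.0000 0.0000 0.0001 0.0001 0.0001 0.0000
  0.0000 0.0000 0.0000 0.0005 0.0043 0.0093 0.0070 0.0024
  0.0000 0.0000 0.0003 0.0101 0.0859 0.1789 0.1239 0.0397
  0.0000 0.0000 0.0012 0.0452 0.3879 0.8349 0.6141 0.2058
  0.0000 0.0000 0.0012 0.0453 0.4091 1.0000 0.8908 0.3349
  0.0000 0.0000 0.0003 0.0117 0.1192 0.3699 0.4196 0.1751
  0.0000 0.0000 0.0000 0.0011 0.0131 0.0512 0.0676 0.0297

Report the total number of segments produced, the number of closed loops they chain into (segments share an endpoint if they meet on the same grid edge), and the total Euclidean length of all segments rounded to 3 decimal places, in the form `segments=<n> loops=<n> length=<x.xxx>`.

segments=12 loops=1 length=9.532

cell (6,3): code 0100 → (6.845,4.000)–(7.000,3.863)
cell (6,4): code 1100 → (6.247,5.000)–(6.845,4.000)
cell (6,5): code 1100 → (6.443,6.000)–(6.247,5.000)
cell (6,6): code 1000 → (7.000,6.669)–(6.443,6.000)
cell (7,3): code 0110 → (7.000,3.863)–(8.000,3.813)
cell (7,6): code 1001 → (8.000,6.989)–(7.000,6.669)
cell (8,3): code 0010 → (8.000,3.813)–(8.235,4.000)
cell (8,4): code 0111 → (8.235,4.000)–(9.000,4.885)
cell (8,6): code 1001 → (9.000,6.321)–(8.000,6.989)
cell (9,4): code 0010 → (9.000,4.885)–(9.091,5.000)
cell (9,5): code 0011 → (9.091,5.000)–(9.223,6.000)
cell (9,6): code 0001 → (9.223,6.000)–(9.000,6.321)
total: 12 segments, chained into 1 closed loop(s), length Σ = 9.531911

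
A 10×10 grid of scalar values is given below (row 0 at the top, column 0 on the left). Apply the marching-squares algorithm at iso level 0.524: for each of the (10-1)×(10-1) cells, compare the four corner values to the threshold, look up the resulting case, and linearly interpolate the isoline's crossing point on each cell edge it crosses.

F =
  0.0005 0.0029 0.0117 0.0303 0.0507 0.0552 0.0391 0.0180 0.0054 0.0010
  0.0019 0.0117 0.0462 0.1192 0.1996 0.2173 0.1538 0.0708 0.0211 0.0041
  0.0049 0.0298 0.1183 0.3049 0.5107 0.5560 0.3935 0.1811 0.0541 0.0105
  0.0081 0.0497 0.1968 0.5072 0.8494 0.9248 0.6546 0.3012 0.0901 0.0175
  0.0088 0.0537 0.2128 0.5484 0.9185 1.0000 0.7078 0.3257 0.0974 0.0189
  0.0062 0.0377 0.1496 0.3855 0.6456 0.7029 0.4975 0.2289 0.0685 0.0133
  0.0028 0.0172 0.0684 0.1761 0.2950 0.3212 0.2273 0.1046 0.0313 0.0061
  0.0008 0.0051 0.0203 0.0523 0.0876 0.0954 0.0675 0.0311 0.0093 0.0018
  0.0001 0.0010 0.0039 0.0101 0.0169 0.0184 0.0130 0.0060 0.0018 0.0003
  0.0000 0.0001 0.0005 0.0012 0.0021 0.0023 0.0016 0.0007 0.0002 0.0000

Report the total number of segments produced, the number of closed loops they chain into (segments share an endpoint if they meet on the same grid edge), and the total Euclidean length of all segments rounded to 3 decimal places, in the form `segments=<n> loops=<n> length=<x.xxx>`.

cell (1,4): code 0100 → (1.906,5.000)–(2.000,4.294)
cell (1,5): code 1000 → (2.000,5.197)–(1.906,5.000)
cell (2,3): code 0100 → (2.039,4.000)–(3.000,3.049)
cell (2,4): code 1110 → (2.000,4.294)–(2.039,4.000)
cell (2,5): code 1101 → (2.500,6.000)–(2.000,5.197)
cell (2,6): code 1000 → (3.000,6.370)–(2.500,6.000)
cell (3,2): code 0100 → (3.408,3.000)–(4.000,2.927)
cell (3,3): code 1110 → (3.000,3.049)–(3.408,3.000)
cell (3,6): code 1001 → (4.000,6.481)–(3.000,6.370)
cell (4,2): code 0010 → (4.000,2.927)–(4.150,3.000)
cell (4,3): code 0111 → (4.150,3.000)–(5.000,3.532)
cell (4,5): code 1011 → (5.000,5.871)–(4.874,6.000)
cell (4,6): code 0001 → (4.874,6.000)–(4.000,6.481)
cell (5,3): code 0010 → (5.000,3.532)–(5.347,4.000)
cell (5,4): code 0011 → (5.347,4.000)–(5.469,5.000)
cell (5,5): code 0001 → (5.469,5.000)–(5.000,5.871)
total: 16 segments, chained into 1 closed loop(s), length Σ = 11.086722

segments=16 loops=1 length=11.087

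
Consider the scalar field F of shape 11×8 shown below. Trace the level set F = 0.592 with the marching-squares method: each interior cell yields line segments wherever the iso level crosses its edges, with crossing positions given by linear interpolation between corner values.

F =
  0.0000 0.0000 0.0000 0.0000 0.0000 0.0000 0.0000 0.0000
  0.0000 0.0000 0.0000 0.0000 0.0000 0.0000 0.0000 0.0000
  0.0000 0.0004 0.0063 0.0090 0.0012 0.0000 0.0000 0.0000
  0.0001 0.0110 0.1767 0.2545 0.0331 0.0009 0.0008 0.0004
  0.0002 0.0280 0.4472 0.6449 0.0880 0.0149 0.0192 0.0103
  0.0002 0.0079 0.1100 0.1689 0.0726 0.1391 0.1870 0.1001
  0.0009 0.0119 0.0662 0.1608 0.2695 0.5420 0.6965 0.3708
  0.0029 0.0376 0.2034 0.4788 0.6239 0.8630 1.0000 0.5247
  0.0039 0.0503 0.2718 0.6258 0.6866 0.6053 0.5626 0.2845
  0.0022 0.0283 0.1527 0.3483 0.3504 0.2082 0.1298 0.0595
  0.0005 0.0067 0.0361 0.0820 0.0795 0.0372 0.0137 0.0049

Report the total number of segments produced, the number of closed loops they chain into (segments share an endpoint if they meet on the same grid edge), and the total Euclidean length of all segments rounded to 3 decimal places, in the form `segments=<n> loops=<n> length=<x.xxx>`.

segments=18 loops=2 length=10.789

cell (3,2): code 0100 → (3.864,3.000)–(4.000,2.732)
cell (3,3): code 1000 → (4.000,3.095)–(3.864,3.000)
cell (4,2): code 0010 → (4.000,2.732)–(4.111,3.000)
cell (4,3): code 0001 → (4.111,3.000)–(4.000,3.095)
cell (5,5): code 0100 → (5.795,6.000)–(6.000,5.324)
cell (5,6): code 1000 → (6.000,6.321)–(5.795,6.000)
cell (6,3): code 0100 → (6.910,4.000)–(7.000,3.780)
cell (6,4): code 1100 → (6.156,5.000)–(6.910,4.000)
cell (6,5): code 1110 → (6.000,5.324)–(6.156,5.000)
cell (6,6): code 1001 → (7.000,6.858)–(6.000,6.321)
cell (7,2): code 0100 → (7.770,3.000)–(8.000,2.905)
cell (7,3): code 1110 → (7.000,3.780)–(7.770,3.000)
cell (7,5): code 1011 → (8.000,5.311)–(7.933,6.000)
cell (7,6): code 0001 → (7.933,6.000)–(7.000,6.858)
cell (8,2): code 0010 → (8.000,2.905)–(8.122,3.000)
cell (8,3): code 0011 → (8.122,3.000)–(8.281,4.000)
cell (8,4): code 0011 → (8.281,4.000)–(8.033,5.000)
cell (8,5): code 0001 → (8.033,5.000)–(8.000,5.311)
total: 18 segments, chained into 2 closed loop(s), length Σ = 10.789095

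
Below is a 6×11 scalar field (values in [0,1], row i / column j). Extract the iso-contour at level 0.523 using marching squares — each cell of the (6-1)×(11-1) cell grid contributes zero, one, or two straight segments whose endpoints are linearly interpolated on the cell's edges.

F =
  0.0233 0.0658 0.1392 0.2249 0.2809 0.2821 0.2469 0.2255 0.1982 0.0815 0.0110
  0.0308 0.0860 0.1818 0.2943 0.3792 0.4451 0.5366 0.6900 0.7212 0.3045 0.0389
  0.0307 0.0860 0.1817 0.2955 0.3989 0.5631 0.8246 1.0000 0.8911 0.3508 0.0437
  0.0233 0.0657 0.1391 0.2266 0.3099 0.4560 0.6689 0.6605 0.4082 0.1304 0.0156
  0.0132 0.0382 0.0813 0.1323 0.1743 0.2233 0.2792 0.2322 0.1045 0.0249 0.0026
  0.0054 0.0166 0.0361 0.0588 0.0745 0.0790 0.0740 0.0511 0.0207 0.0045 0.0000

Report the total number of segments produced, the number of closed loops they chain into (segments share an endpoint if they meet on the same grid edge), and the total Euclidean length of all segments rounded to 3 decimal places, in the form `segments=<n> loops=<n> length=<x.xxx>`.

cell (0,5): code 0100 → (0.953,6.000)–(1.000,5.851)
cell (0,6): code 1100 → (0.640,7.000)–(0.953,6.000)
cell (0,7): code 1100 → (0.621,8.000)–(0.640,7.000)
cell (0,8): code 1000 → (1.000,8.476)–(0.621,8.000)
cell (1,4): code 0100 → (1.660,5.000)–(2.000,4.756)
cell (1,5): code 1110 → (1.000,5.851)–(1.660,5.000)
cell (1,8): code 1001 → (2.000,8.681)–(1.000,8.476)
cell (2,4): code 0010 → (2.000,4.756)–(2.374,5.000)
cell (2,5): code 0111 → (2.374,5.000)–(3.000,5.315)
cell (2,7): code 1011 → (3.000,7.545)–(2.762,8.000)
cell (2,8): code 0001 → (2.762,8.000)–(2.000,8.681)
cell (3,5): code 0010 → (3.000,5.315)–(3.374,6.000)
cell (3,6): code 0011 → (3.374,6.000)–(3.321,7.000)
cell (3,7): code 0001 → (3.321,7.000)–(3.000,7.545)
total: 14 segments, chained into 1 closed loop(s), length Σ = 10.426535

segments=14 loops=1 length=10.427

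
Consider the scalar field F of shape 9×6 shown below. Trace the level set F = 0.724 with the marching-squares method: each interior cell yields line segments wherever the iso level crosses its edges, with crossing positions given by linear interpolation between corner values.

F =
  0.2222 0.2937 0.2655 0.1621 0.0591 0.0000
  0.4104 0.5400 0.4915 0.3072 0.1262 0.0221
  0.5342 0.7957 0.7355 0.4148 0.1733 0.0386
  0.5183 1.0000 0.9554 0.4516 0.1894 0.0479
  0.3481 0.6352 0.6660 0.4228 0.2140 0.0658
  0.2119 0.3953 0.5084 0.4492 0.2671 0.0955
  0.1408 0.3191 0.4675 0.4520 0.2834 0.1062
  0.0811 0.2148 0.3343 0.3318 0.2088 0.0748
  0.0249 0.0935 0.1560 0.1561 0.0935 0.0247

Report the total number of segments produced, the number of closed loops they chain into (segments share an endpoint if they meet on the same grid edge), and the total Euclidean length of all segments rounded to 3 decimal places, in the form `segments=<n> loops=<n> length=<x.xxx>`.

segments=8 loops=1 length=6.480

cell (1,0): code 0100 → (1.720,1.000)–(2.000,0.726)
cell (1,1): code 1100 → (1.953,2.000)–(1.720,1.000)
cell (1,2): code 1000 → (2.000,2.036)–(1.953,2.000)
cell (2,0): code 0110 → (2.000,0.726)–(3.000,0.427)
cell (2,2): code 1001 → (3.000,2.459)–(2.000,2.036)
cell (3,0): code 0010 → (3.000,0.427)–(3.757,1.000)
cell (3,1): code 0011 → (3.757,1.000)–(3.800,2.000)
cell (3,2): code 0001 → (3.800,2.000)–(3.000,2.459)
total: 8 segments, chained into 1 closed loop(s), length Σ = 6.479992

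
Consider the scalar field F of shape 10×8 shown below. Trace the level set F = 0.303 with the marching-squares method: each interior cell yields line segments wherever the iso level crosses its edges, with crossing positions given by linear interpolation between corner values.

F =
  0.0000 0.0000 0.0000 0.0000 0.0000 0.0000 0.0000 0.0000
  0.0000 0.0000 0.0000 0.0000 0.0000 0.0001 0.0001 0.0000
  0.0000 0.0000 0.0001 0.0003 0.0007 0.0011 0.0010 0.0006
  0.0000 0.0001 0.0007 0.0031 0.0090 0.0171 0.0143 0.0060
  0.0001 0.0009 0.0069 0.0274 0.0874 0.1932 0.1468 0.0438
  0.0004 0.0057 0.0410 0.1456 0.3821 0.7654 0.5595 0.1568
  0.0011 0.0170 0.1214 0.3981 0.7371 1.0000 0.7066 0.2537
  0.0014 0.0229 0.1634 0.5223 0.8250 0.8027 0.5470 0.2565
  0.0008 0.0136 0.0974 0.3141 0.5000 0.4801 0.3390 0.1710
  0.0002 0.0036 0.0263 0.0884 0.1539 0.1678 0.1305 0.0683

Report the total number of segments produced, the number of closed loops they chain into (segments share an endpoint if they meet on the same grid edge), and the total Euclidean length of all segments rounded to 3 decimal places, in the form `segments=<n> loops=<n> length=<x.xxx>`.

cell (4,3): code 0100 → (4.732,4.000)–(5.000,3.666)
cell (4,4): code 1100 → (4.192,5.000)–(4.732,4.000)
cell (4,5): code 1100 → (4.378,6.000)–(4.192,5.000)
cell (4,6): code 1000 → (5.000,6.637)–(4.378,6.000)
cell (5,2): code 0100 → (5.623,3.000)–(6.000,2.656)
cell (5,3): code 1110 → (5.000,3.666)–(5.623,3.000)
cell (5,6): code 1001 → (6.000,6.891)–(5.000,6.637)
cell (6,2): code 0110 → (6.000,2.656)–(7.000,2.389)
cell (6,6): code 1001 → (7.000,6.840)–(6.000,6.891)
cell (7,2): code 0110 → (7.000,2.389)–(8.000,2.949)
cell (7,6): code 1001 → (8.000,6.214)–(7.000,6.840)
cell (8,2): code 0010 → (8.000,2.949)–(8.049,3.000)
cell (8,3): code 0011 → (8.049,3.000)–(8.569,4.000)
cell (8,4): code 0011 → (8.569,4.000)–(8.567,5.000)
cell (8,5): code 0011 → (8.567,5.000)–(8.173,6.000)
cell (8,6): code 0001 → (8.173,6.000)–(8.000,6.214)
total: 16 segments, chained into 1 closed loop(s), length Σ = 13.836307

segments=16 loops=1 length=13.836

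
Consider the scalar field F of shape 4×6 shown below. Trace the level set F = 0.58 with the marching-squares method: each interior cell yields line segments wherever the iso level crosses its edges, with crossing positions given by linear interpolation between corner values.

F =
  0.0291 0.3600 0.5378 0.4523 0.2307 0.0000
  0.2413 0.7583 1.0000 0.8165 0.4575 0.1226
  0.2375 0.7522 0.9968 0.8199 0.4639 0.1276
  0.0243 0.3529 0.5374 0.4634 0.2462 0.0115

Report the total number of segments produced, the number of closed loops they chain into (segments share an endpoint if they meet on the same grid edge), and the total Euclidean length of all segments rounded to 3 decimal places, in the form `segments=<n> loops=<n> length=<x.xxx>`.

cell (0,0): code 0100 → (0.552,1.000)–(1.000,0.655)
cell (0,1): code 1100 → (0.091,2.000)–(0.552,1.000)
cell (0,2): code 1100 → (0.351,3.000)–(0.091,2.000)
cell (0,3): code 1000 → (1.000,3.659)–(0.351,3.000)
cell (1,0): code 0110 → (1.000,0.655)–(2.000,0.665)
cell (1,3): code 1001 → (2.000,3.674)–(1.000,3.659)
cell (2,0): code 0010 → (2.000,0.665)–(2.431,1.000)
cell (2,1): code 0011 → (2.431,1.000)–(2.907,2.000)
cell (2,2): code 0011 → (2.907,2.000)–(2.673,3.000)
cell (2,3): code 0001 → (2.673,3.000)–(2.000,3.674)
total: 10 segments, chained into 1 closed loop(s), length Σ = 9.257282

segments=10 loops=1 length=9.257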